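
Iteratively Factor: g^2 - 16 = (g - 4)*(g + 4)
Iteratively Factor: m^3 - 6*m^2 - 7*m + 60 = (m + 3)*(m^2 - 9*m + 20) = (m - 5)*(m + 3)*(m - 4)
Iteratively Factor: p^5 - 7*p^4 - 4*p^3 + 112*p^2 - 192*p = (p - 4)*(p^4 - 3*p^3 - 16*p^2 + 48*p) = p*(p - 4)*(p^3 - 3*p^2 - 16*p + 48) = p*(p - 4)^2*(p^2 + p - 12) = p*(p - 4)^2*(p - 3)*(p + 4)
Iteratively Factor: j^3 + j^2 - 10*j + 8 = (j - 2)*(j^2 + 3*j - 4) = (j - 2)*(j - 1)*(j + 4)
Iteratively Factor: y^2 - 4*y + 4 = (y - 2)*(y - 2)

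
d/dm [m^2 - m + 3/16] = 2*m - 1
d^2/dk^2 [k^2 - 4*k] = 2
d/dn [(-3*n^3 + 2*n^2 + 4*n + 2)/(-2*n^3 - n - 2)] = 2*(2*n^4 + 11*n^3 + 14*n^2 - 4*n - 3)/(4*n^6 + 4*n^4 + 8*n^3 + n^2 + 4*n + 4)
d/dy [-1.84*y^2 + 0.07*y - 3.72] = 0.07 - 3.68*y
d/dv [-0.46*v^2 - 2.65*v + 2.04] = -0.92*v - 2.65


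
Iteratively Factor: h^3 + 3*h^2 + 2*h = (h + 1)*(h^2 + 2*h) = h*(h + 1)*(h + 2)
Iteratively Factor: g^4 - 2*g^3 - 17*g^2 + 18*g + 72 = (g + 3)*(g^3 - 5*g^2 - 2*g + 24) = (g - 4)*(g + 3)*(g^2 - g - 6) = (g - 4)*(g - 3)*(g + 3)*(g + 2)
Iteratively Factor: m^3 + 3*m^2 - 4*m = (m)*(m^2 + 3*m - 4) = m*(m + 4)*(m - 1)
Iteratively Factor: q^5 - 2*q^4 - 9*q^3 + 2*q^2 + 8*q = (q + 1)*(q^4 - 3*q^3 - 6*q^2 + 8*q) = (q + 1)*(q + 2)*(q^3 - 5*q^2 + 4*q) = (q - 1)*(q + 1)*(q + 2)*(q^2 - 4*q) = q*(q - 1)*(q + 1)*(q + 2)*(q - 4)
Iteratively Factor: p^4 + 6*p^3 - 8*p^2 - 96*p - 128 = (p + 4)*(p^3 + 2*p^2 - 16*p - 32) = (p + 2)*(p + 4)*(p^2 - 16) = (p - 4)*(p + 2)*(p + 4)*(p + 4)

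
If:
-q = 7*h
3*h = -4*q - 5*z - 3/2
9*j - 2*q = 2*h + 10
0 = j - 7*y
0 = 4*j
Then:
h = 5/6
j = 0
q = -35/6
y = 0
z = 58/15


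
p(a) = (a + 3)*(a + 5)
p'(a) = 2*a + 8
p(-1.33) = 6.13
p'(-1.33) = 5.34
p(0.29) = 17.40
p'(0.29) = 8.58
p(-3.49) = -0.74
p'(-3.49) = 1.02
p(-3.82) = -0.97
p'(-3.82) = 0.36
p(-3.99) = -1.00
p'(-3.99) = 0.02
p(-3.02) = -0.04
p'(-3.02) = 1.96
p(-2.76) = 0.54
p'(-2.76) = 2.48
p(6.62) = 111.78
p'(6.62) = 21.24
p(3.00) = 48.00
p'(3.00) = 14.00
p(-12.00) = 63.00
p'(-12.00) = -16.00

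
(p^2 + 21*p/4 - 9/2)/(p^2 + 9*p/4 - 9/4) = (p + 6)/(p + 3)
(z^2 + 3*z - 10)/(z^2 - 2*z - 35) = (z - 2)/(z - 7)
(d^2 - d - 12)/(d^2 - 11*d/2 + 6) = 2*(d + 3)/(2*d - 3)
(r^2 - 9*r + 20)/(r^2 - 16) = (r - 5)/(r + 4)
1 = 1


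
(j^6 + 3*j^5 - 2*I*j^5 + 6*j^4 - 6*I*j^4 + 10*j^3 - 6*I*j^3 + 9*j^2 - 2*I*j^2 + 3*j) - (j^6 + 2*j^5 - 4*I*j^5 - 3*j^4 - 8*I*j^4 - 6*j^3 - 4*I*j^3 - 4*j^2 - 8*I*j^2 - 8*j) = j^5 + 2*I*j^5 + 9*j^4 + 2*I*j^4 + 16*j^3 - 2*I*j^3 + 13*j^2 + 6*I*j^2 + 11*j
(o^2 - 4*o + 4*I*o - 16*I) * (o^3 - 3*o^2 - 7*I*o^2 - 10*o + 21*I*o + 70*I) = o^5 - 7*o^4 - 3*I*o^4 + 30*o^3 + 21*I*o^3 - 156*o^2 - 6*I*o^2 + 56*o - 120*I*o + 1120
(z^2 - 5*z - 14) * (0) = 0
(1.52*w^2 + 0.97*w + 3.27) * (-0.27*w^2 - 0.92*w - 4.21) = -0.4104*w^4 - 1.6603*w^3 - 8.1745*w^2 - 7.0921*w - 13.7667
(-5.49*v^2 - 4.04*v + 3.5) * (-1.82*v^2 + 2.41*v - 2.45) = 9.9918*v^4 - 5.8781*v^3 - 2.6559*v^2 + 18.333*v - 8.575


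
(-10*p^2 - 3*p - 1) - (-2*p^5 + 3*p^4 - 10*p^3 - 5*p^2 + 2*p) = 2*p^5 - 3*p^4 + 10*p^3 - 5*p^2 - 5*p - 1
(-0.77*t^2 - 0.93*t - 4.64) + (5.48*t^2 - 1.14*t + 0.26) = 4.71*t^2 - 2.07*t - 4.38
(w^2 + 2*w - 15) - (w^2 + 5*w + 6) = -3*w - 21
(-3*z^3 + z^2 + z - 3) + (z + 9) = -3*z^3 + z^2 + 2*z + 6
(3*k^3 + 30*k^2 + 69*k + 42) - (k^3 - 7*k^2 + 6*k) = 2*k^3 + 37*k^2 + 63*k + 42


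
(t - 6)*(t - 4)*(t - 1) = t^3 - 11*t^2 + 34*t - 24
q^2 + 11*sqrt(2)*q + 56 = (q + 4*sqrt(2))*(q + 7*sqrt(2))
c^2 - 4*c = c*(c - 4)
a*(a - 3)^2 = a^3 - 6*a^2 + 9*a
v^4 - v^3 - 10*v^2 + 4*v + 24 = (v - 3)*(v - 2)*(v + 2)^2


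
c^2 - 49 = (c - 7)*(c + 7)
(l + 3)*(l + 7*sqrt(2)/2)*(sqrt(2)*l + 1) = sqrt(2)*l^3 + 3*sqrt(2)*l^2 + 8*l^2 + 7*sqrt(2)*l/2 + 24*l + 21*sqrt(2)/2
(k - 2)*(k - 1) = k^2 - 3*k + 2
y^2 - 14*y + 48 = (y - 8)*(y - 6)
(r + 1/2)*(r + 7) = r^2 + 15*r/2 + 7/2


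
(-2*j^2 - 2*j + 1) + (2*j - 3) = -2*j^2 - 2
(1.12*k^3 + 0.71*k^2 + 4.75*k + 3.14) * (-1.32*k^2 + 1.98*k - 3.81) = -1.4784*k^5 + 1.2804*k^4 - 9.1314*k^3 + 2.5551*k^2 - 11.8803*k - 11.9634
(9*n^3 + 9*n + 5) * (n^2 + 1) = 9*n^5 + 18*n^3 + 5*n^2 + 9*n + 5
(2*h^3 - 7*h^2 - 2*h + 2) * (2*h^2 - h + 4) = 4*h^5 - 16*h^4 + 11*h^3 - 22*h^2 - 10*h + 8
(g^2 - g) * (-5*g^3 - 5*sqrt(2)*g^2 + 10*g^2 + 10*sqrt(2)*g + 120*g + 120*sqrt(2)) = -5*g^5 - 5*sqrt(2)*g^4 + 15*g^4 + 15*sqrt(2)*g^3 + 110*g^3 - 120*g^2 + 110*sqrt(2)*g^2 - 120*sqrt(2)*g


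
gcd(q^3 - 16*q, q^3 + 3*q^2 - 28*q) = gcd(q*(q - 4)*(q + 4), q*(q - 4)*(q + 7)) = q^2 - 4*q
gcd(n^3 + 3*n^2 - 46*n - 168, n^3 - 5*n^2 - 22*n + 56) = n^2 - 3*n - 28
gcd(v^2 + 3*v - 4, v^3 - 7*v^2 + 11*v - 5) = v - 1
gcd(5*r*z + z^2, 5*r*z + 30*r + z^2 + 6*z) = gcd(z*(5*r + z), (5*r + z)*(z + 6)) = 5*r + z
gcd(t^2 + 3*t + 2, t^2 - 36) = 1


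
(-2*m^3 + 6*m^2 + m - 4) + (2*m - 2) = -2*m^3 + 6*m^2 + 3*m - 6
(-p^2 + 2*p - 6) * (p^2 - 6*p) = -p^4 + 8*p^3 - 18*p^2 + 36*p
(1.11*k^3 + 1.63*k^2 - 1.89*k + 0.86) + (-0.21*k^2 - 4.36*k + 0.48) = 1.11*k^3 + 1.42*k^2 - 6.25*k + 1.34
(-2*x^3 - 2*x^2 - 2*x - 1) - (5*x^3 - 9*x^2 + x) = -7*x^3 + 7*x^2 - 3*x - 1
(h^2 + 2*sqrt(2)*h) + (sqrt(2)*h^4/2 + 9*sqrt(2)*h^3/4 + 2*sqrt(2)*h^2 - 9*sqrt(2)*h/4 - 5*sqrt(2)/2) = sqrt(2)*h^4/2 + 9*sqrt(2)*h^3/4 + h^2 + 2*sqrt(2)*h^2 - sqrt(2)*h/4 - 5*sqrt(2)/2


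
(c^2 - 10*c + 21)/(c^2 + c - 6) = (c^2 - 10*c + 21)/(c^2 + c - 6)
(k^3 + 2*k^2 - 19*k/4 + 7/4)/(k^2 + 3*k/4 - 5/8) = 2*(2*k^2 + 5*k - 7)/(4*k + 5)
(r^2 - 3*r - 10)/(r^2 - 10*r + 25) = (r + 2)/(r - 5)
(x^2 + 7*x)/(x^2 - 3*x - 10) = x*(x + 7)/(x^2 - 3*x - 10)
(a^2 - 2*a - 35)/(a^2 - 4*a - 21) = (a + 5)/(a + 3)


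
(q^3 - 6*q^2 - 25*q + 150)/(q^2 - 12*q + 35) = (q^2 - q - 30)/(q - 7)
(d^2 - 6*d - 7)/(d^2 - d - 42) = (d + 1)/(d + 6)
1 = 1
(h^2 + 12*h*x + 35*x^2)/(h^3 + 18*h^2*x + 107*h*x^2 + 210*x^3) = 1/(h + 6*x)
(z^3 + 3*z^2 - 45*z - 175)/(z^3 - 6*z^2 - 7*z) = (z^2 + 10*z + 25)/(z*(z + 1))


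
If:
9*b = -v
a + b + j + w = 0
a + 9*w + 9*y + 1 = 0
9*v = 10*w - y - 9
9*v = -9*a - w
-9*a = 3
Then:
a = -1/3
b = -325/13122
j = -4171/6561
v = 325/1458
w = 161/162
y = -173/162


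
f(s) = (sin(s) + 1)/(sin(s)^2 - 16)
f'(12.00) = -0.05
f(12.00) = -0.03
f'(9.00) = 0.06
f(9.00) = -0.09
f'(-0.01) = -0.06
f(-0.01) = -0.06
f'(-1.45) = -0.01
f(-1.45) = -0.00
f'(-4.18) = 0.04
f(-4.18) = -0.12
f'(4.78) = -0.00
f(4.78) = -0.00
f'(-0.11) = -0.06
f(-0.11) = -0.06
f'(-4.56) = 0.01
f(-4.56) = -0.13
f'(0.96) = -0.04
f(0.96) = -0.12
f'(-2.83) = 0.06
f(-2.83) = -0.04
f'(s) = -2*(sin(s) + 1)*sin(s)*cos(s)/(sin(s)^2 - 16)^2 + cos(s)/(sin(s)^2 - 16)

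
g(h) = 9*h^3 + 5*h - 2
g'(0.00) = 5.00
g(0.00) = -2.00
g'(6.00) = 977.00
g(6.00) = 1972.00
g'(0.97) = 30.40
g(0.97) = 11.06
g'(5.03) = 688.12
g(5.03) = 1168.52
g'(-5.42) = 798.16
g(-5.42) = -1462.08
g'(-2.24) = 140.48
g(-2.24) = -114.35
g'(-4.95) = 666.57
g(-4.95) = -1118.34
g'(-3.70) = 374.63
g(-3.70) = -476.38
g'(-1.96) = 108.72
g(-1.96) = -79.57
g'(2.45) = 167.07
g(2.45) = 142.61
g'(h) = 27*h^2 + 5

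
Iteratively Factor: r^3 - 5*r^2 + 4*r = (r - 4)*(r^2 - r) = r*(r - 4)*(r - 1)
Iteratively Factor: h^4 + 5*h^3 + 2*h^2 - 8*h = (h + 2)*(h^3 + 3*h^2 - 4*h) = (h - 1)*(h + 2)*(h^2 + 4*h) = h*(h - 1)*(h + 2)*(h + 4)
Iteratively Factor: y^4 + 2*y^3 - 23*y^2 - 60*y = (y)*(y^3 + 2*y^2 - 23*y - 60) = y*(y - 5)*(y^2 + 7*y + 12) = y*(y - 5)*(y + 4)*(y + 3)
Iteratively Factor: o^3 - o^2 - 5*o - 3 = (o - 3)*(o^2 + 2*o + 1) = (o - 3)*(o + 1)*(o + 1)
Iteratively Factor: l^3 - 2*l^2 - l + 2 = (l - 2)*(l^2 - 1) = (l - 2)*(l - 1)*(l + 1)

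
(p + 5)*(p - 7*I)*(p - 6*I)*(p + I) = p^4 + 5*p^3 - 12*I*p^3 - 29*p^2 - 60*I*p^2 - 145*p - 42*I*p - 210*I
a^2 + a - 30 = (a - 5)*(a + 6)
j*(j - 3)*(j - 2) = j^3 - 5*j^2 + 6*j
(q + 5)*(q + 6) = q^2 + 11*q + 30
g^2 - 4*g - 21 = (g - 7)*(g + 3)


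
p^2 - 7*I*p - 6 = (p - 6*I)*(p - I)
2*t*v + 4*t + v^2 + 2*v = (2*t + v)*(v + 2)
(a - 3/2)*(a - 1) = a^2 - 5*a/2 + 3/2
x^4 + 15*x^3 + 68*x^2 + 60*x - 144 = (x - 1)*(x + 4)*(x + 6)^2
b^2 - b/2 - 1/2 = (b - 1)*(b + 1/2)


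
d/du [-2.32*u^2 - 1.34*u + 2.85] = -4.64*u - 1.34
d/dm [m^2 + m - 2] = 2*m + 1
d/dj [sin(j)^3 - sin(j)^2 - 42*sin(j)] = (3*sin(j)^2 - 2*sin(j) - 42)*cos(j)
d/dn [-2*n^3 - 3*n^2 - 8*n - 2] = -6*n^2 - 6*n - 8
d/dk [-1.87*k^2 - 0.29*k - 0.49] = -3.74*k - 0.29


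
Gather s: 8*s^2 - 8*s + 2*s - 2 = 8*s^2 - 6*s - 2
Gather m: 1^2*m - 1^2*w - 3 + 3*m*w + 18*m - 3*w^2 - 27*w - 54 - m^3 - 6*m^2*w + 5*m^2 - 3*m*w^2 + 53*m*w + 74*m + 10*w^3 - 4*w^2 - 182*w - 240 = -m^3 + m^2*(5 - 6*w) + m*(-3*w^2 + 56*w + 93) + 10*w^3 - 7*w^2 - 210*w - 297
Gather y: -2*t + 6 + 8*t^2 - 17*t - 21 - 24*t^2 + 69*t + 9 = -16*t^2 + 50*t - 6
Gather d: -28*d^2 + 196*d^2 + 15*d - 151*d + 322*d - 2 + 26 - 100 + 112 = 168*d^2 + 186*d + 36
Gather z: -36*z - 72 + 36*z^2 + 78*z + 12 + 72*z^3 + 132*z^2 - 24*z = 72*z^3 + 168*z^2 + 18*z - 60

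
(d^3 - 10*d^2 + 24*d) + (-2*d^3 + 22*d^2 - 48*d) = -d^3 + 12*d^2 - 24*d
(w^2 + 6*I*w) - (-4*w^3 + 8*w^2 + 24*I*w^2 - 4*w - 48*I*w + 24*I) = 4*w^3 - 7*w^2 - 24*I*w^2 + 4*w + 54*I*w - 24*I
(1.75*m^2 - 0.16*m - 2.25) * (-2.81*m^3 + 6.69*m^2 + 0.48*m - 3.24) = -4.9175*m^5 + 12.1571*m^4 + 6.0921*m^3 - 20.7993*m^2 - 0.5616*m + 7.29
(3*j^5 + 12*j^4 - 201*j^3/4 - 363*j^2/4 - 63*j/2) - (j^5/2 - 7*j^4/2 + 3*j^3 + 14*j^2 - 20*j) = 5*j^5/2 + 31*j^4/2 - 213*j^3/4 - 419*j^2/4 - 23*j/2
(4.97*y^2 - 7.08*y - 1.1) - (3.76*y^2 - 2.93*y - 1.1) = 1.21*y^2 - 4.15*y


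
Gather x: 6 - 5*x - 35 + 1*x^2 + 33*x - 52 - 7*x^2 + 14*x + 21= -6*x^2 + 42*x - 60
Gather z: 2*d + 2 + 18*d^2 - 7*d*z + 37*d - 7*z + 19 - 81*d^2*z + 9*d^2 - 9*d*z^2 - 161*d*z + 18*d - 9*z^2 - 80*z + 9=27*d^2 + 57*d + z^2*(-9*d - 9) + z*(-81*d^2 - 168*d - 87) + 30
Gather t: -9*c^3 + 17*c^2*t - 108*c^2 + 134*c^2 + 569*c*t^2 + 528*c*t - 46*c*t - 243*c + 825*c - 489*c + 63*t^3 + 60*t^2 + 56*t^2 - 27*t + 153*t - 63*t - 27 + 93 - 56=-9*c^3 + 26*c^2 + 93*c + 63*t^3 + t^2*(569*c + 116) + t*(17*c^2 + 482*c + 63) + 10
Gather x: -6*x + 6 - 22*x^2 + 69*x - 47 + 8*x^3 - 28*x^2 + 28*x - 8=8*x^3 - 50*x^2 + 91*x - 49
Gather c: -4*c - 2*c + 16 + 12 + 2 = 30 - 6*c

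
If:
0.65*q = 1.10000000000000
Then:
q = 1.69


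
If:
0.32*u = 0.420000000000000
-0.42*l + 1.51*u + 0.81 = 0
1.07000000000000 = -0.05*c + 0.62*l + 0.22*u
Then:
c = 66.80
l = 6.65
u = 1.31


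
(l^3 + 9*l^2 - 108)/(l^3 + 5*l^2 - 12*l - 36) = (l + 6)/(l + 2)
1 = 1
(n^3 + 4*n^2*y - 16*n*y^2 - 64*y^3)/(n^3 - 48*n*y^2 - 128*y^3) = (-n + 4*y)/(-n + 8*y)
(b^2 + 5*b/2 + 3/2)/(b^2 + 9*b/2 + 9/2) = (b + 1)/(b + 3)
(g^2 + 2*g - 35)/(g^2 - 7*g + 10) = (g + 7)/(g - 2)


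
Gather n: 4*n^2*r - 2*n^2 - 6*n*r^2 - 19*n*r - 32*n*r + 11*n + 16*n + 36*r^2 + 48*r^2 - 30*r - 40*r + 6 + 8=n^2*(4*r - 2) + n*(-6*r^2 - 51*r + 27) + 84*r^2 - 70*r + 14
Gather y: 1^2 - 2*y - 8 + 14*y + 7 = 12*y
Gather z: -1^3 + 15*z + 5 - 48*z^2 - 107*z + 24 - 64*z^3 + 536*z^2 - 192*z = -64*z^3 + 488*z^2 - 284*z + 28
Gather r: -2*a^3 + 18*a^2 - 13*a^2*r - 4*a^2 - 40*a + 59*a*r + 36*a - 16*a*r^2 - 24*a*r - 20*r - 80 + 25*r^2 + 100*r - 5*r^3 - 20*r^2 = -2*a^3 + 14*a^2 - 4*a - 5*r^3 + r^2*(5 - 16*a) + r*(-13*a^2 + 35*a + 80) - 80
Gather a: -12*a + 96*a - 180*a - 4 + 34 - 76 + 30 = -96*a - 16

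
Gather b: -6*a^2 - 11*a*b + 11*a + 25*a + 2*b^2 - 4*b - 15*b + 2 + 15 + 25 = -6*a^2 + 36*a + 2*b^2 + b*(-11*a - 19) + 42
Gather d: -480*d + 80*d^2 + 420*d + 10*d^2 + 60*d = 90*d^2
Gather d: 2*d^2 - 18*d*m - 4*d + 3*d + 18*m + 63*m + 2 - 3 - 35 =2*d^2 + d*(-18*m - 1) + 81*m - 36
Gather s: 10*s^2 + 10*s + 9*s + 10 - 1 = 10*s^2 + 19*s + 9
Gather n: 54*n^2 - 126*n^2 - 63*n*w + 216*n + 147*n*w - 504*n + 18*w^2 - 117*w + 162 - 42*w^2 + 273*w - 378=-72*n^2 + n*(84*w - 288) - 24*w^2 + 156*w - 216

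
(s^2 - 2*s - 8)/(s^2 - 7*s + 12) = (s + 2)/(s - 3)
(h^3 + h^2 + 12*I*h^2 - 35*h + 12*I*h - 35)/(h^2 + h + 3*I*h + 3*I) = (h^2 + 12*I*h - 35)/(h + 3*I)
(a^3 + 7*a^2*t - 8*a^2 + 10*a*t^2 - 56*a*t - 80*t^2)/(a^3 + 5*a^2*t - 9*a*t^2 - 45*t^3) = (-a^2 - 2*a*t + 8*a + 16*t)/(-a^2 + 9*t^2)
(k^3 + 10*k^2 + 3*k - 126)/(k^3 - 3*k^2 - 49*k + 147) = (k + 6)/(k - 7)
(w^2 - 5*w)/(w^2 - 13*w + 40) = w/(w - 8)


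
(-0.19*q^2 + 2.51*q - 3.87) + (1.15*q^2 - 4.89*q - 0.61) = 0.96*q^2 - 2.38*q - 4.48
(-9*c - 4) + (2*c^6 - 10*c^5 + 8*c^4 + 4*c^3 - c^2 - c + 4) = 2*c^6 - 10*c^5 + 8*c^4 + 4*c^3 - c^2 - 10*c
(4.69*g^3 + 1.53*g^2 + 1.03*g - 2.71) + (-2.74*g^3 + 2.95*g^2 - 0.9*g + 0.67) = 1.95*g^3 + 4.48*g^2 + 0.13*g - 2.04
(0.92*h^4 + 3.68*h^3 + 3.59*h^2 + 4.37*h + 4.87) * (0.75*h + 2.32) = 0.69*h^5 + 4.8944*h^4 + 11.2301*h^3 + 11.6063*h^2 + 13.7909*h + 11.2984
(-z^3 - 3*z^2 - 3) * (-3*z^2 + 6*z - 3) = 3*z^5 + 3*z^4 - 15*z^3 + 18*z^2 - 18*z + 9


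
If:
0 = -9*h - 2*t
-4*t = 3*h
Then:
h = 0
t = 0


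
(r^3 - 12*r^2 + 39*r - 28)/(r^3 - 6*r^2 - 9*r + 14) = (r - 4)/(r + 2)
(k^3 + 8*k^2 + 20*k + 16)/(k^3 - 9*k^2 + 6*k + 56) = (k^2 + 6*k + 8)/(k^2 - 11*k + 28)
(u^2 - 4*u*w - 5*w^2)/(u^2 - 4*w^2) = (u^2 - 4*u*w - 5*w^2)/(u^2 - 4*w^2)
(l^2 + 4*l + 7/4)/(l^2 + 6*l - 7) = (l^2 + 4*l + 7/4)/(l^2 + 6*l - 7)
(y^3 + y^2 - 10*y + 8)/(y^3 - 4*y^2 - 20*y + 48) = (y - 1)/(y - 6)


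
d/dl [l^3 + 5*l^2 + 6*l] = 3*l^2 + 10*l + 6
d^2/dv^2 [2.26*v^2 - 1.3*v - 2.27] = 4.52000000000000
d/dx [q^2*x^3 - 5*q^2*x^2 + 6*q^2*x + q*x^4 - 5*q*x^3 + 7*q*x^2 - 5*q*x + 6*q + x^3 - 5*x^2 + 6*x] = 3*q^2*x^2 - 10*q^2*x + 6*q^2 + 4*q*x^3 - 15*q*x^2 + 14*q*x - 5*q + 3*x^2 - 10*x + 6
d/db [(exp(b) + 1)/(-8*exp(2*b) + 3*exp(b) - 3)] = ((exp(b) + 1)*(16*exp(b) - 3) - 8*exp(2*b) + 3*exp(b) - 3)*exp(b)/(8*exp(2*b) - 3*exp(b) + 3)^2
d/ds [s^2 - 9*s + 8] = 2*s - 9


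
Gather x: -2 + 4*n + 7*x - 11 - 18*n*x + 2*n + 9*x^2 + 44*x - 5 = 6*n + 9*x^2 + x*(51 - 18*n) - 18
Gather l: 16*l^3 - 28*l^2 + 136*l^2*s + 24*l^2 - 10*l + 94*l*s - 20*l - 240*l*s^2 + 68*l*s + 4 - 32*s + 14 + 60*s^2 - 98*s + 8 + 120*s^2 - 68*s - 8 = 16*l^3 + l^2*(136*s - 4) + l*(-240*s^2 + 162*s - 30) + 180*s^2 - 198*s + 18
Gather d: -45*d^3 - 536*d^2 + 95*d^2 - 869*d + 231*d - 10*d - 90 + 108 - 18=-45*d^3 - 441*d^2 - 648*d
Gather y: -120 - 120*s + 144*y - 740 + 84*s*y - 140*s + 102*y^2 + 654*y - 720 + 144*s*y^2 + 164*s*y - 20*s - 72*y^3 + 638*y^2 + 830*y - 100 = -280*s - 72*y^3 + y^2*(144*s + 740) + y*(248*s + 1628) - 1680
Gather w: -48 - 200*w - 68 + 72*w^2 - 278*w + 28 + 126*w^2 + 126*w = 198*w^2 - 352*w - 88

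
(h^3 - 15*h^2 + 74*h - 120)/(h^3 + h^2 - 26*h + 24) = (h^2 - 11*h + 30)/(h^2 + 5*h - 6)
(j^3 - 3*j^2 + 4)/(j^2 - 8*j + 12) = (j^2 - j - 2)/(j - 6)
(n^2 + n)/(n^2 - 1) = n/(n - 1)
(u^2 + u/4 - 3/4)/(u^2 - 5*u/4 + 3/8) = 2*(u + 1)/(2*u - 1)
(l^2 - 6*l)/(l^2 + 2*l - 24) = l*(l - 6)/(l^2 + 2*l - 24)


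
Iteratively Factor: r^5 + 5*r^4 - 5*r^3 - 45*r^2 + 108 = (r - 2)*(r^4 + 7*r^3 + 9*r^2 - 27*r - 54) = (r - 2)*(r + 3)*(r^3 + 4*r^2 - 3*r - 18) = (r - 2)*(r + 3)^2*(r^2 + r - 6) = (r - 2)*(r + 3)^3*(r - 2)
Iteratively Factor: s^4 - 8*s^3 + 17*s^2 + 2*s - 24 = (s - 3)*(s^3 - 5*s^2 + 2*s + 8) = (s - 3)*(s - 2)*(s^2 - 3*s - 4) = (s - 3)*(s - 2)*(s + 1)*(s - 4)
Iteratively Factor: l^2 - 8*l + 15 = (l - 3)*(l - 5)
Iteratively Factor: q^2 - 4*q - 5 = (q - 5)*(q + 1)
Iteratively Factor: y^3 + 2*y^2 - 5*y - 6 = (y + 1)*(y^2 + y - 6) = (y + 1)*(y + 3)*(y - 2)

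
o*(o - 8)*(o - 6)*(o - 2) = o^4 - 16*o^3 + 76*o^2 - 96*o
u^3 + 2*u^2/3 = u^2*(u + 2/3)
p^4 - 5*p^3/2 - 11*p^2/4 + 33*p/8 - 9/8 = (p - 3)*(p - 1/2)^2*(p + 3/2)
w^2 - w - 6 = (w - 3)*(w + 2)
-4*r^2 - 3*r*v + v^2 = (-4*r + v)*(r + v)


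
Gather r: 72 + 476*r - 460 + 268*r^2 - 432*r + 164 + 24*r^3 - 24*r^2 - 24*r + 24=24*r^3 + 244*r^2 + 20*r - 200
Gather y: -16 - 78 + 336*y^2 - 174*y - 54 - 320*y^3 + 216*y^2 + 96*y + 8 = -320*y^3 + 552*y^2 - 78*y - 140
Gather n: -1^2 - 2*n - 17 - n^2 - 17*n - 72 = -n^2 - 19*n - 90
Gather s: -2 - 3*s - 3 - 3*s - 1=-6*s - 6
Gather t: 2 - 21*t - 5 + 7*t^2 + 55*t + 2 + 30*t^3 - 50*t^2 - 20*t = 30*t^3 - 43*t^2 + 14*t - 1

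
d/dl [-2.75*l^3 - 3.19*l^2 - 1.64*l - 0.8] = -8.25*l^2 - 6.38*l - 1.64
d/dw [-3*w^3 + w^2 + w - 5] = -9*w^2 + 2*w + 1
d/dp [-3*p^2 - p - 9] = -6*p - 1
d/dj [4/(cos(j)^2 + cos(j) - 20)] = 4*(2*cos(j) + 1)*sin(j)/(cos(j)^2 + cos(j) - 20)^2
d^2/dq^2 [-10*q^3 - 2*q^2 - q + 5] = -60*q - 4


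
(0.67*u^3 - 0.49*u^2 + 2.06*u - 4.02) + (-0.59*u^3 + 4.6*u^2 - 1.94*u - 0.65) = 0.0800000000000001*u^3 + 4.11*u^2 + 0.12*u - 4.67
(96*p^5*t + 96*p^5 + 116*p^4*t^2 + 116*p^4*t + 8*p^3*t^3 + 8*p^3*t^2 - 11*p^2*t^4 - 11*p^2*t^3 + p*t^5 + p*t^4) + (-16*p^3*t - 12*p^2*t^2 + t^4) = 96*p^5*t + 96*p^5 + 116*p^4*t^2 + 116*p^4*t + 8*p^3*t^3 + 8*p^3*t^2 - 16*p^3*t - 11*p^2*t^4 - 11*p^2*t^3 - 12*p^2*t^2 + p*t^5 + p*t^4 + t^4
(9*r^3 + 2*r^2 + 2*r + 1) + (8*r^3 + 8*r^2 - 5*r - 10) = 17*r^3 + 10*r^2 - 3*r - 9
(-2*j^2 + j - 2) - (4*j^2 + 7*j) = -6*j^2 - 6*j - 2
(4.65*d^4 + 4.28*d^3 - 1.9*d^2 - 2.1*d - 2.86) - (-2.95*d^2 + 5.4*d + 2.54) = 4.65*d^4 + 4.28*d^3 + 1.05*d^2 - 7.5*d - 5.4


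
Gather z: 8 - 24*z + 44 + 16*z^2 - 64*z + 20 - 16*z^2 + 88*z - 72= 0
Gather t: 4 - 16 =-12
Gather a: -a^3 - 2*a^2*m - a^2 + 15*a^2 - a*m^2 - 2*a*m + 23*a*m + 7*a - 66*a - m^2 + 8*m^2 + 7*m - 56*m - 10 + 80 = -a^3 + a^2*(14 - 2*m) + a*(-m^2 + 21*m - 59) + 7*m^2 - 49*m + 70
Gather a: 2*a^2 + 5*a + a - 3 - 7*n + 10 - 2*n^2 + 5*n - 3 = 2*a^2 + 6*a - 2*n^2 - 2*n + 4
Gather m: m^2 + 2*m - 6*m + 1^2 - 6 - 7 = m^2 - 4*m - 12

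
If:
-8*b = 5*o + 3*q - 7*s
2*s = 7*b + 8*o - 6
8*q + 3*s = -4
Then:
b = 55*s/29 - 18/29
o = 75/58 - 327*s/232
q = -3*s/8 - 1/2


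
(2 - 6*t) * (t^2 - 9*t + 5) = -6*t^3 + 56*t^2 - 48*t + 10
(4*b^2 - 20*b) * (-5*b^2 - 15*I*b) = -20*b^4 + 100*b^3 - 60*I*b^3 + 300*I*b^2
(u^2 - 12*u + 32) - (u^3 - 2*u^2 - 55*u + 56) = -u^3 + 3*u^2 + 43*u - 24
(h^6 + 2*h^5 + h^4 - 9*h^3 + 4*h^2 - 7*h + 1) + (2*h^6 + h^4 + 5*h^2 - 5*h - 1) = 3*h^6 + 2*h^5 + 2*h^4 - 9*h^3 + 9*h^2 - 12*h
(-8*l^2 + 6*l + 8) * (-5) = 40*l^2 - 30*l - 40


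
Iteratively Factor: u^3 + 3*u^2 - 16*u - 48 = (u + 3)*(u^2 - 16) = (u - 4)*(u + 3)*(u + 4)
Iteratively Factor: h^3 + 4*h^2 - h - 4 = (h + 4)*(h^2 - 1) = (h - 1)*(h + 4)*(h + 1)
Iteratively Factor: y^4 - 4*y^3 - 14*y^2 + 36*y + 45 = (y + 3)*(y^3 - 7*y^2 + 7*y + 15) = (y - 3)*(y + 3)*(y^2 - 4*y - 5) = (y - 5)*(y - 3)*(y + 3)*(y + 1)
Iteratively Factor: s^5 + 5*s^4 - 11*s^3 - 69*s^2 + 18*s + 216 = (s + 4)*(s^4 + s^3 - 15*s^2 - 9*s + 54) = (s - 2)*(s + 4)*(s^3 + 3*s^2 - 9*s - 27) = (s - 2)*(s + 3)*(s + 4)*(s^2 - 9) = (s - 2)*(s + 3)^2*(s + 4)*(s - 3)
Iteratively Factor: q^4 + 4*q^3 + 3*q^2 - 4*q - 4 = (q - 1)*(q^3 + 5*q^2 + 8*q + 4) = (q - 1)*(q + 1)*(q^2 + 4*q + 4) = (q - 1)*(q + 1)*(q + 2)*(q + 2)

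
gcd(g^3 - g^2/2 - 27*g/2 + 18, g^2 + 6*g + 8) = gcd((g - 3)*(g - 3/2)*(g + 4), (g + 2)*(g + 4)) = g + 4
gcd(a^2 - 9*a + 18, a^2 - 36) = a - 6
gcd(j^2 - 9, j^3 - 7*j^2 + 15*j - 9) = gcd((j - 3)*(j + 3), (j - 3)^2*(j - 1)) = j - 3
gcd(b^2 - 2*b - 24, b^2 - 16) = b + 4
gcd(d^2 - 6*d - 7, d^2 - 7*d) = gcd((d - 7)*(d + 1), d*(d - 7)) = d - 7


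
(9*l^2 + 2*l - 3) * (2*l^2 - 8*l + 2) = 18*l^4 - 68*l^3 - 4*l^2 + 28*l - 6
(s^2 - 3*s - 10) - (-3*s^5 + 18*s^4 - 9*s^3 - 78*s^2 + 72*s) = 3*s^5 - 18*s^4 + 9*s^3 + 79*s^2 - 75*s - 10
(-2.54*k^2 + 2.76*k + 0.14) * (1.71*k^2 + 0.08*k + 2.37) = -4.3434*k^4 + 4.5164*k^3 - 5.5596*k^2 + 6.5524*k + 0.3318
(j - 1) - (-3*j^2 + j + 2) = 3*j^2 - 3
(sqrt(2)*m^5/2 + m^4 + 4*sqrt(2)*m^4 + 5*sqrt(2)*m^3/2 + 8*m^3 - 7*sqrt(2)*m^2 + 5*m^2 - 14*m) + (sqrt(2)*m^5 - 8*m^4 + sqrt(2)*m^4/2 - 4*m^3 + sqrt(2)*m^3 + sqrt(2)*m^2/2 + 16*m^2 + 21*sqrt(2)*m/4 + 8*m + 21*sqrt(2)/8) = 3*sqrt(2)*m^5/2 - 7*m^4 + 9*sqrt(2)*m^4/2 + 4*m^3 + 7*sqrt(2)*m^3/2 - 13*sqrt(2)*m^2/2 + 21*m^2 - 6*m + 21*sqrt(2)*m/4 + 21*sqrt(2)/8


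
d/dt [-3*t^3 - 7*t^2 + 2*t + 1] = -9*t^2 - 14*t + 2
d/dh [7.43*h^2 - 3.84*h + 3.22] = 14.86*h - 3.84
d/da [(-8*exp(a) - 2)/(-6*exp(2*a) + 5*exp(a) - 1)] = (-48*exp(2*a) - 24*exp(a) + 18)*exp(a)/(36*exp(4*a) - 60*exp(3*a) + 37*exp(2*a) - 10*exp(a) + 1)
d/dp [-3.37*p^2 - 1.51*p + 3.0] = -6.74*p - 1.51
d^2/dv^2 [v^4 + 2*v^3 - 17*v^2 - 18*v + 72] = 12*v^2 + 12*v - 34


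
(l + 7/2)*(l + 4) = l^2 + 15*l/2 + 14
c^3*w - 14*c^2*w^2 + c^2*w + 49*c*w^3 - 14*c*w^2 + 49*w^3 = (c - 7*w)^2*(c*w + w)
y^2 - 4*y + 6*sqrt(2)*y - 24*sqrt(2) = (y - 4)*(y + 6*sqrt(2))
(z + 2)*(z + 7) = z^2 + 9*z + 14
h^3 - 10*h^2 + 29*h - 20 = (h - 5)*(h - 4)*(h - 1)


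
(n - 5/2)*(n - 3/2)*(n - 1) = n^3 - 5*n^2 + 31*n/4 - 15/4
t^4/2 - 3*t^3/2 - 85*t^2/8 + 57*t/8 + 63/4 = (t/2 + 1/2)*(t - 6)*(t - 3/2)*(t + 7/2)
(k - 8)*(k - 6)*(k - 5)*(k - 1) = k^4 - 20*k^3 + 137*k^2 - 358*k + 240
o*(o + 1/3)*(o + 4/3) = o^3 + 5*o^2/3 + 4*o/9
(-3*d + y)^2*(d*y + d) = 9*d^3*y + 9*d^3 - 6*d^2*y^2 - 6*d^2*y + d*y^3 + d*y^2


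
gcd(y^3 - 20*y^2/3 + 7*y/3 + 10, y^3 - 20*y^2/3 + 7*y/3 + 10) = y^3 - 20*y^2/3 + 7*y/3 + 10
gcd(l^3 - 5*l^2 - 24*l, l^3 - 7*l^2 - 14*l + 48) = l^2 - 5*l - 24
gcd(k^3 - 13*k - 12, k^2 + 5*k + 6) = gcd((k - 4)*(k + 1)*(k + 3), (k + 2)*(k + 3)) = k + 3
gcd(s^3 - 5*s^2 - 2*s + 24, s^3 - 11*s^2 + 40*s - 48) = s^2 - 7*s + 12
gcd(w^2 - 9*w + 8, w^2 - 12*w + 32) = w - 8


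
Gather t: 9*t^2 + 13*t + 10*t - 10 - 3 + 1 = 9*t^2 + 23*t - 12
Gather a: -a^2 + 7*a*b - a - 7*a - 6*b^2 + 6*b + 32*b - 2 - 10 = -a^2 + a*(7*b - 8) - 6*b^2 + 38*b - 12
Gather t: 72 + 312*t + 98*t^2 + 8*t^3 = 8*t^3 + 98*t^2 + 312*t + 72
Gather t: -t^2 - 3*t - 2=-t^2 - 3*t - 2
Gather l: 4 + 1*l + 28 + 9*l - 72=10*l - 40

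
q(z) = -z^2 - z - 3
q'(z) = -2*z - 1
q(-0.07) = -2.93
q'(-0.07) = -0.86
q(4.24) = -25.22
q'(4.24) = -9.48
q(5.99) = -44.87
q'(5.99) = -12.98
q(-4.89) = -22.02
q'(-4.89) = 8.78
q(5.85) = -43.07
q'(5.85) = -12.70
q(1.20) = -5.64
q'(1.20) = -3.40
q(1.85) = -8.27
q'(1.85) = -4.70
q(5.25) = -35.81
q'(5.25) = -11.50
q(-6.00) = -33.00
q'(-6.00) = 11.00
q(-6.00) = -33.00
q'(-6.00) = 11.00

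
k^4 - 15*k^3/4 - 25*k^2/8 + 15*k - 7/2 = (k - 7/2)*(k - 2)*(k - 1/4)*(k + 2)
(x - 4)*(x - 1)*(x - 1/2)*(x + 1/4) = x^4 - 21*x^3/4 + 41*x^2/8 - 3*x/8 - 1/2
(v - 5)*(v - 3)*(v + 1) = v^3 - 7*v^2 + 7*v + 15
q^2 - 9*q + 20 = (q - 5)*(q - 4)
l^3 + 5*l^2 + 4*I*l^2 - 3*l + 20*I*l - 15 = (l + 5)*(l + I)*(l + 3*I)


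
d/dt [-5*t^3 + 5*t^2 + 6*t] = -15*t^2 + 10*t + 6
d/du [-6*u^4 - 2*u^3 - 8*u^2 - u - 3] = -24*u^3 - 6*u^2 - 16*u - 1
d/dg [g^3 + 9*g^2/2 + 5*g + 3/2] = 3*g^2 + 9*g + 5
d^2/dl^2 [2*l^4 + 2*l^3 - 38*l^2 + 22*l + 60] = 24*l^2 + 12*l - 76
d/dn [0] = 0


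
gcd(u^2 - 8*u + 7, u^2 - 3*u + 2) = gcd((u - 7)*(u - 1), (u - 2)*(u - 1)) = u - 1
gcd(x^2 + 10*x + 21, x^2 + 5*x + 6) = x + 3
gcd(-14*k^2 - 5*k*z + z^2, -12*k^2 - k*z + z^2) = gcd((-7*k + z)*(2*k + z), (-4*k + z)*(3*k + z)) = 1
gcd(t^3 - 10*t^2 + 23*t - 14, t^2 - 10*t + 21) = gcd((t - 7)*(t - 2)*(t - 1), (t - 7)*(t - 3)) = t - 7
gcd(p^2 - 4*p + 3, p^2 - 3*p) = p - 3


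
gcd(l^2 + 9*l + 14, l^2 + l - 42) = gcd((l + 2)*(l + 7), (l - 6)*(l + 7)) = l + 7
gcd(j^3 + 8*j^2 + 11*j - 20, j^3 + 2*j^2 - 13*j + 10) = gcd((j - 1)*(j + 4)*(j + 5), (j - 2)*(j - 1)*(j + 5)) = j^2 + 4*j - 5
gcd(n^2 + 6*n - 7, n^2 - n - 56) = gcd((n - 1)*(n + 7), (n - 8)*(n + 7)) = n + 7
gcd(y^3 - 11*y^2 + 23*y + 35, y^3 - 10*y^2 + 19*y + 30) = y^2 - 4*y - 5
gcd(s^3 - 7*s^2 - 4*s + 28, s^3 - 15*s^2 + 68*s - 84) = s^2 - 9*s + 14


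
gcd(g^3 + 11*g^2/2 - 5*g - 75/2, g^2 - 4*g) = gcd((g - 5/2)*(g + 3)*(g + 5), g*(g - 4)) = 1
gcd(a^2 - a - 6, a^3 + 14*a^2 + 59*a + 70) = a + 2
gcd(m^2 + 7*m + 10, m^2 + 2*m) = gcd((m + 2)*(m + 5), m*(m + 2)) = m + 2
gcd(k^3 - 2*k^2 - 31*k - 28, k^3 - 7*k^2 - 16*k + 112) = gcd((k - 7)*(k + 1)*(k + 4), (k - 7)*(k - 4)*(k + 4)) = k^2 - 3*k - 28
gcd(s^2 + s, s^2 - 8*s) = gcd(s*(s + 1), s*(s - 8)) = s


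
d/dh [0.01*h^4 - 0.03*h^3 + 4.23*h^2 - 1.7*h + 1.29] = 0.04*h^3 - 0.09*h^2 + 8.46*h - 1.7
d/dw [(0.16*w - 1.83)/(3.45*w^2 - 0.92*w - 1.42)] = (-0.552*w^2 + 12.627*w - 1.9108)/(11.9025*w^4 - 6.348*w^3 - 8.9516*w^2 + 2.6128*w + 2.0164)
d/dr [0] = 0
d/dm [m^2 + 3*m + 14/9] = 2*m + 3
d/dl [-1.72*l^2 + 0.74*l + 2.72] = 0.74 - 3.44*l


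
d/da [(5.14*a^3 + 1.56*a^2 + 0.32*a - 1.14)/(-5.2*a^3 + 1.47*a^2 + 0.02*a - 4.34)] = (15.6678*a^4 + 3.5336*a^3 - 85.146*a^2 - 10.1892*a - 1.366)/(27.04*a^6 - 15.288*a^5 + 1.9529*a^4 + 45.1948*a^3 - 12.7592*a^2 - 0.1736*a + 18.8356)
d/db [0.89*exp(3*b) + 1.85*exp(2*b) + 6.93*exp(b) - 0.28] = (2.67*exp(2*b) + 3.7*exp(b) + 6.93)*exp(b)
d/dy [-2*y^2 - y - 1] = -4*y - 1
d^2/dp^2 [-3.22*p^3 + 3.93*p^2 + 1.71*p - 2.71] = 7.86 - 19.32*p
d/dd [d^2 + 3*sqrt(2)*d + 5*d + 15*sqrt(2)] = 2*d + 3*sqrt(2) + 5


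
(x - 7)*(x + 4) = x^2 - 3*x - 28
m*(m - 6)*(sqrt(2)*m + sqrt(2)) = sqrt(2)*m^3 - 5*sqrt(2)*m^2 - 6*sqrt(2)*m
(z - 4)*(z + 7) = z^2 + 3*z - 28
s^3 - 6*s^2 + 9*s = s*(s - 3)^2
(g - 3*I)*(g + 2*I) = g^2 - I*g + 6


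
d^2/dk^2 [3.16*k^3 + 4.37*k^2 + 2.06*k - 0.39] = 18.96*k + 8.74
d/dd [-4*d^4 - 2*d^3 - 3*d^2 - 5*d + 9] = -16*d^3 - 6*d^2 - 6*d - 5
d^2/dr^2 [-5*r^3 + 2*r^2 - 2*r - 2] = 4 - 30*r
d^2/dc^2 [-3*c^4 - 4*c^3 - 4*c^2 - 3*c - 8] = -36*c^2 - 24*c - 8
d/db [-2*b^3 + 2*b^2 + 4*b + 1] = -6*b^2 + 4*b + 4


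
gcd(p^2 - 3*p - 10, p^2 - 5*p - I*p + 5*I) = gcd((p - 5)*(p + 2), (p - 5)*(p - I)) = p - 5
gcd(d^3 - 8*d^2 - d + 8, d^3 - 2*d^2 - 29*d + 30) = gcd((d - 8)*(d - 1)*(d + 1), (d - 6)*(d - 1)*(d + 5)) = d - 1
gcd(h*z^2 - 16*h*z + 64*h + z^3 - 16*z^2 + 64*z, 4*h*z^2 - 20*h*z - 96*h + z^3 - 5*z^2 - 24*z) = z - 8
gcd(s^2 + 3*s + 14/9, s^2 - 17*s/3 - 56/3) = s + 7/3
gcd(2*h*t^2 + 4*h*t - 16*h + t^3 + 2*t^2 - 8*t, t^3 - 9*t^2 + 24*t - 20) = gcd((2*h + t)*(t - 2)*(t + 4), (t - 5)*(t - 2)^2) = t - 2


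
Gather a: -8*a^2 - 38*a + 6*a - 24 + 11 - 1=-8*a^2 - 32*a - 14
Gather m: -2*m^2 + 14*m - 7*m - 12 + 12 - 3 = -2*m^2 + 7*m - 3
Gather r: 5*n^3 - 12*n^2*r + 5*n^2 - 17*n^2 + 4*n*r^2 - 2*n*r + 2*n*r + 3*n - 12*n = 5*n^3 - 12*n^2*r - 12*n^2 + 4*n*r^2 - 9*n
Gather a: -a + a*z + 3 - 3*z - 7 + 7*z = a*(z - 1) + 4*z - 4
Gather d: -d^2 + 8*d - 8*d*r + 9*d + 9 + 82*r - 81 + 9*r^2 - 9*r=-d^2 + d*(17 - 8*r) + 9*r^2 + 73*r - 72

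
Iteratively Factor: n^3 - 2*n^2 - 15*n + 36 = (n - 3)*(n^2 + n - 12) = (n - 3)*(n + 4)*(n - 3)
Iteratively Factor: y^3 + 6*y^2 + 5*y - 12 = (y + 3)*(y^2 + 3*y - 4) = (y - 1)*(y + 3)*(y + 4)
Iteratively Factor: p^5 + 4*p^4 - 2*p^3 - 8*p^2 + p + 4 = (p - 1)*(p^4 + 5*p^3 + 3*p^2 - 5*p - 4) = (p - 1)*(p + 1)*(p^3 + 4*p^2 - p - 4) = (p - 1)*(p + 1)^2*(p^2 + 3*p - 4) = (p - 1)^2*(p + 1)^2*(p + 4)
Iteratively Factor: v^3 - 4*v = (v - 2)*(v^2 + 2*v) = v*(v - 2)*(v + 2)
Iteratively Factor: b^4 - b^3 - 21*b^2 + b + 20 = (b - 1)*(b^3 - 21*b - 20) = (b - 1)*(b + 1)*(b^2 - b - 20) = (b - 1)*(b + 1)*(b + 4)*(b - 5)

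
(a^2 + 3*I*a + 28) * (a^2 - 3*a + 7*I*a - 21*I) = a^4 - 3*a^3 + 10*I*a^3 + 7*a^2 - 30*I*a^2 - 21*a + 196*I*a - 588*I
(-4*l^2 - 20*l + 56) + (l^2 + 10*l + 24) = -3*l^2 - 10*l + 80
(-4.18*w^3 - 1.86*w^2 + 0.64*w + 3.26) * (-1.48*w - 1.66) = 6.1864*w^4 + 9.6916*w^3 + 2.1404*w^2 - 5.8872*w - 5.4116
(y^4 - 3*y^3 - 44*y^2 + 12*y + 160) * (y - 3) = y^5 - 6*y^4 - 35*y^3 + 144*y^2 + 124*y - 480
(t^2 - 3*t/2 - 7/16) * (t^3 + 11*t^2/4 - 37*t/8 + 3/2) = t^5 + 5*t^4/4 - 147*t^3/16 + 463*t^2/64 - 29*t/128 - 21/32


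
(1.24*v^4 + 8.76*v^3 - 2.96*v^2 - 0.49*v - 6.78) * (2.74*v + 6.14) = 3.3976*v^5 + 31.616*v^4 + 45.676*v^3 - 19.517*v^2 - 21.5858*v - 41.6292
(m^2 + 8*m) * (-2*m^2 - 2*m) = -2*m^4 - 18*m^3 - 16*m^2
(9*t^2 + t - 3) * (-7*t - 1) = -63*t^3 - 16*t^2 + 20*t + 3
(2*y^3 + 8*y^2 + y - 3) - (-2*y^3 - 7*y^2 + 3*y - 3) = 4*y^3 + 15*y^2 - 2*y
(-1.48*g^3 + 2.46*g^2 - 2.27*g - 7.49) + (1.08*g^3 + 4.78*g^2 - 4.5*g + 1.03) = -0.4*g^3 + 7.24*g^2 - 6.77*g - 6.46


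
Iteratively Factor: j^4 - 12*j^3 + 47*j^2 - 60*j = (j - 5)*(j^3 - 7*j^2 + 12*j) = (j - 5)*(j - 3)*(j^2 - 4*j) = j*(j - 5)*(j - 3)*(j - 4)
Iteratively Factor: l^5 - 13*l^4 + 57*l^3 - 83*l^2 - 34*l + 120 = (l - 4)*(l^4 - 9*l^3 + 21*l^2 + l - 30) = (l - 4)*(l + 1)*(l^3 - 10*l^2 + 31*l - 30) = (l - 5)*(l - 4)*(l + 1)*(l^2 - 5*l + 6) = (l - 5)*(l - 4)*(l - 3)*(l + 1)*(l - 2)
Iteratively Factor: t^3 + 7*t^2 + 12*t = (t + 4)*(t^2 + 3*t) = t*(t + 4)*(t + 3)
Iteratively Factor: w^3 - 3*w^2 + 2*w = (w - 1)*(w^2 - 2*w) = (w - 2)*(w - 1)*(w)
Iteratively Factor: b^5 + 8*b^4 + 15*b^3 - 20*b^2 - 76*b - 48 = (b + 1)*(b^4 + 7*b^3 + 8*b^2 - 28*b - 48) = (b + 1)*(b + 3)*(b^3 + 4*b^2 - 4*b - 16) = (b - 2)*(b + 1)*(b + 3)*(b^2 + 6*b + 8) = (b - 2)*(b + 1)*(b + 3)*(b + 4)*(b + 2)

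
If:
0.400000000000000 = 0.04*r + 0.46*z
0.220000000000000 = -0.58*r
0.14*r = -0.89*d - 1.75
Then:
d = -1.91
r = -0.38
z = 0.90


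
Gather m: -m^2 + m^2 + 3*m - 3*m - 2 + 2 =0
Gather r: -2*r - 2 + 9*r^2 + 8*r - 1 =9*r^2 + 6*r - 3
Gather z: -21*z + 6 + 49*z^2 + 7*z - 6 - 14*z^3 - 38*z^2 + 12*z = -14*z^3 + 11*z^2 - 2*z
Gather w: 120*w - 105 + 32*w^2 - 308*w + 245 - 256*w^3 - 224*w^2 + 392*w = -256*w^3 - 192*w^2 + 204*w + 140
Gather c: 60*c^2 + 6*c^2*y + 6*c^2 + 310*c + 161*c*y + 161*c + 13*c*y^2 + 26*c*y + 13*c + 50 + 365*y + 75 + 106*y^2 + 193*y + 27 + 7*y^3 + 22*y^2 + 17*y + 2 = c^2*(6*y + 66) + c*(13*y^2 + 187*y + 484) + 7*y^3 + 128*y^2 + 575*y + 154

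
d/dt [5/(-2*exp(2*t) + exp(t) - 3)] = (20*exp(t) - 5)*exp(t)/(2*exp(2*t) - exp(t) + 3)^2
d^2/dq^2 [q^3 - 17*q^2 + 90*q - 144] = 6*q - 34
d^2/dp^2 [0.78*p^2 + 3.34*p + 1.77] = 1.56000000000000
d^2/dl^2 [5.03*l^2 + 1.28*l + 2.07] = 10.0600000000000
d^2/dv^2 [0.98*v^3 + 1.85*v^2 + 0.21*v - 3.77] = 5.88*v + 3.7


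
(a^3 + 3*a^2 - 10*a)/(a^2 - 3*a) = (a^2 + 3*a - 10)/(a - 3)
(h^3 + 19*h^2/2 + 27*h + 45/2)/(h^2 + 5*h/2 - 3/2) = (2*h^2 + 13*h + 15)/(2*h - 1)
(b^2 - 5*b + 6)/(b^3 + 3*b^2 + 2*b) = (b^2 - 5*b + 6)/(b*(b^2 + 3*b + 2))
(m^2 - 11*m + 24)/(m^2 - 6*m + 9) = (m - 8)/(m - 3)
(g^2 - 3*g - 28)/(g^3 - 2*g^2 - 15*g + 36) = (g - 7)/(g^2 - 6*g + 9)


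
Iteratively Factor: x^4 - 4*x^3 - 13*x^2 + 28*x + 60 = (x + 2)*(x^3 - 6*x^2 - x + 30) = (x - 5)*(x + 2)*(x^2 - x - 6) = (x - 5)*(x + 2)^2*(x - 3)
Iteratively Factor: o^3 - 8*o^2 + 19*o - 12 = (o - 3)*(o^2 - 5*o + 4) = (o - 4)*(o - 3)*(o - 1)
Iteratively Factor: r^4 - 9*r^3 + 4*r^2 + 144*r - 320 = (r - 5)*(r^3 - 4*r^2 - 16*r + 64) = (r - 5)*(r - 4)*(r^2 - 16) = (r - 5)*(r - 4)*(r + 4)*(r - 4)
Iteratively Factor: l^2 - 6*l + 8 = (l - 2)*(l - 4)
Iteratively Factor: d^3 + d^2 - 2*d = (d - 1)*(d^2 + 2*d) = d*(d - 1)*(d + 2)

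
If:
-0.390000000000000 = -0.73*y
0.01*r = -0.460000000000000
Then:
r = -46.00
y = 0.53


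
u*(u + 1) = u^2 + u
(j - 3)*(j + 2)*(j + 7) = j^3 + 6*j^2 - 13*j - 42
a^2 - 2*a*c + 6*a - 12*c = (a + 6)*(a - 2*c)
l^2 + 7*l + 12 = (l + 3)*(l + 4)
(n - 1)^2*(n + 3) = n^3 + n^2 - 5*n + 3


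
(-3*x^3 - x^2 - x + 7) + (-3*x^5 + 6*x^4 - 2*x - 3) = -3*x^5 + 6*x^4 - 3*x^3 - x^2 - 3*x + 4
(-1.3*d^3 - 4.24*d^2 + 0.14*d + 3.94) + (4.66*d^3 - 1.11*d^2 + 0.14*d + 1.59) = 3.36*d^3 - 5.35*d^2 + 0.28*d + 5.53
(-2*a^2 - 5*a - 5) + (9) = -2*a^2 - 5*a + 4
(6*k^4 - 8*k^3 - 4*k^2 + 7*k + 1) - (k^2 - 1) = 6*k^4 - 8*k^3 - 5*k^2 + 7*k + 2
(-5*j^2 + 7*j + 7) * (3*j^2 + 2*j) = -15*j^4 + 11*j^3 + 35*j^2 + 14*j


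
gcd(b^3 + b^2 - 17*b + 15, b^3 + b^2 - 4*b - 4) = 1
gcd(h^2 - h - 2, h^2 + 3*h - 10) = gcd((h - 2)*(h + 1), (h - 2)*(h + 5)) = h - 2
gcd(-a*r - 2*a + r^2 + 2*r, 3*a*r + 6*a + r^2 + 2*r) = r + 2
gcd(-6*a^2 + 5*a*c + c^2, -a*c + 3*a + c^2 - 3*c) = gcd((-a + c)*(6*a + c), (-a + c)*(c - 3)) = a - c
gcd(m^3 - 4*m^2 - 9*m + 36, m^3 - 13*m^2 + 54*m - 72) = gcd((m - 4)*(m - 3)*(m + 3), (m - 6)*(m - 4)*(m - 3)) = m^2 - 7*m + 12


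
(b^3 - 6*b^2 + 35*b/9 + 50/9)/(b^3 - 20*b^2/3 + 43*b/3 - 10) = (3*b^2 - 13*b - 10)/(3*(b^2 - 5*b + 6))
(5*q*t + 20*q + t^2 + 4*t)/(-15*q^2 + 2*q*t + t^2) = (-t - 4)/(3*q - t)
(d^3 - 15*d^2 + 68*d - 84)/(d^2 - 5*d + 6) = (d^2 - 13*d + 42)/(d - 3)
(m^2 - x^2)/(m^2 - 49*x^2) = (m^2 - x^2)/(m^2 - 49*x^2)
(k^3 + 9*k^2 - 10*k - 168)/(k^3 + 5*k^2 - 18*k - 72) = (k + 7)/(k + 3)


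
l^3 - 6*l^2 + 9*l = l*(l - 3)^2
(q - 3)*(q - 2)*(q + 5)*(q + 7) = q^4 + 7*q^3 - 19*q^2 - 103*q + 210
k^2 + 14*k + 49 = (k + 7)^2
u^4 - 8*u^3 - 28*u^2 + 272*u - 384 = (u - 8)*(u - 4)*(u - 2)*(u + 6)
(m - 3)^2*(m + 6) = m^3 - 27*m + 54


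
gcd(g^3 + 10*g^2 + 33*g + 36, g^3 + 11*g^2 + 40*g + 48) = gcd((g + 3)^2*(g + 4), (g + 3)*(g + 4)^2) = g^2 + 7*g + 12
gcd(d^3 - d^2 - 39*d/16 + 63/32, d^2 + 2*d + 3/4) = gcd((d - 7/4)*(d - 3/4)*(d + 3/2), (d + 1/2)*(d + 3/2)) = d + 3/2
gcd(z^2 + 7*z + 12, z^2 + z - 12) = z + 4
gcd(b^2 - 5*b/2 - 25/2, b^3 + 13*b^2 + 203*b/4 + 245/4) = b + 5/2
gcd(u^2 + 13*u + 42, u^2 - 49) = u + 7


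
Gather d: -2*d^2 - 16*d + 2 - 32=-2*d^2 - 16*d - 30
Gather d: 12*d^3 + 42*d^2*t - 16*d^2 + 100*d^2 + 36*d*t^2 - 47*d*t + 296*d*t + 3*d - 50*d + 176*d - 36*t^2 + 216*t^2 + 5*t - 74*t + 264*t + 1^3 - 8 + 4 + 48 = 12*d^3 + d^2*(42*t + 84) + d*(36*t^2 + 249*t + 129) + 180*t^2 + 195*t + 45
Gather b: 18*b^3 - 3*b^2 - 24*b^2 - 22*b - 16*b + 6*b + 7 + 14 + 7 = 18*b^3 - 27*b^2 - 32*b + 28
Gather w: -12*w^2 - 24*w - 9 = -12*w^2 - 24*w - 9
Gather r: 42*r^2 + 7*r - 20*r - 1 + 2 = 42*r^2 - 13*r + 1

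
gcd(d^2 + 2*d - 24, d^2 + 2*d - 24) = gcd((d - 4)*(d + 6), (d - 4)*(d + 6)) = d^2 + 2*d - 24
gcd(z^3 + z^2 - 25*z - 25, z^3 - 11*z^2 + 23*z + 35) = z^2 - 4*z - 5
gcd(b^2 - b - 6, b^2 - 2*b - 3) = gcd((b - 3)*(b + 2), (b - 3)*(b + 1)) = b - 3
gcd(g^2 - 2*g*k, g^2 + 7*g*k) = g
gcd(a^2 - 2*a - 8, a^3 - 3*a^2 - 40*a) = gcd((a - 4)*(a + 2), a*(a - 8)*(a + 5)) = 1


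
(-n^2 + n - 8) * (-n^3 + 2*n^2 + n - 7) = n^5 - 3*n^4 + 9*n^3 - 8*n^2 - 15*n + 56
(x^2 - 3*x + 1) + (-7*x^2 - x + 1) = -6*x^2 - 4*x + 2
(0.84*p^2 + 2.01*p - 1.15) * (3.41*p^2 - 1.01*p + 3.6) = 2.8644*p^4 + 6.0057*p^3 - 2.9276*p^2 + 8.3975*p - 4.14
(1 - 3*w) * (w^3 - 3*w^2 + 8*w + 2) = -3*w^4 + 10*w^3 - 27*w^2 + 2*w + 2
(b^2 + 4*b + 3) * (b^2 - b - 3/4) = b^4 + 3*b^3 - 7*b^2/4 - 6*b - 9/4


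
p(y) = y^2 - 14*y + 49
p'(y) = 2*y - 14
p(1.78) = 27.25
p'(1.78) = -10.44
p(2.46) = 20.61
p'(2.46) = -9.08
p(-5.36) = 152.77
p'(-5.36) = -24.72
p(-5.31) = 151.54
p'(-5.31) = -24.62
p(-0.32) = 53.58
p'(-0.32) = -14.64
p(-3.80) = 116.64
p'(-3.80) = -21.60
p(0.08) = 47.89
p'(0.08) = -13.84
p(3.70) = 10.89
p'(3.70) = -6.60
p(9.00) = 4.00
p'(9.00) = 4.00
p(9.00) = 4.00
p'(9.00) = 4.00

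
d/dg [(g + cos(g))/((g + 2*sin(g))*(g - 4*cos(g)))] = (-5*g^2*sin(g) - 2*g^2*cos(g) - g^2 - 2*g*cos(g) + 8*g*cos(2*g) - 2*g - 5*sin(2*g) + 6*cos(g) + 2*cos(2*g) + 2*cos(3*g) + 2)/((g + 2*sin(g))^2*(g - 4*cos(g))^2)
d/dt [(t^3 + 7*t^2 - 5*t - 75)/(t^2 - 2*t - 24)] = (t^4 - 4*t^3 - 81*t^2 - 186*t - 30)/(t^4 - 4*t^3 - 44*t^2 + 96*t + 576)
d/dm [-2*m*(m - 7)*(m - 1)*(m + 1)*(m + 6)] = -10*m^4 + 8*m^3 + 258*m^2 - 4*m - 84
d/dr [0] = 0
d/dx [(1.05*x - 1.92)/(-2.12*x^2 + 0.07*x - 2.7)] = (2.226*x^2 - 8.1408*x - 2.7006)/(4.4944*x^4 - 0.2968*x^3 + 11.4529*x^2 - 0.378*x + 7.29)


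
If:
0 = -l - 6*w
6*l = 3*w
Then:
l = 0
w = 0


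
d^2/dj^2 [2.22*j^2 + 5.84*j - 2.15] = 4.44000000000000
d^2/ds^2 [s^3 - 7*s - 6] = 6*s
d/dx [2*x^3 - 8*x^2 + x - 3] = 6*x^2 - 16*x + 1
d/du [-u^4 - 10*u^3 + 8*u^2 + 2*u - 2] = -4*u^3 - 30*u^2 + 16*u + 2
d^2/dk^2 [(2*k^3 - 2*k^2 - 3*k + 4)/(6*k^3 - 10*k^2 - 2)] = (12*k^6 - 81*k^5 + 387*k^4 - 607*k^3 + 276*k^2 + 87*k - 22)/(27*k^9 - 135*k^8 + 225*k^7 - 152*k^6 + 90*k^5 - 75*k^4 + 9*k^3 - 15*k^2 - 1)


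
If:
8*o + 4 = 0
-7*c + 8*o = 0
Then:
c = -4/7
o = -1/2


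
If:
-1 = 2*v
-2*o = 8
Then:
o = -4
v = -1/2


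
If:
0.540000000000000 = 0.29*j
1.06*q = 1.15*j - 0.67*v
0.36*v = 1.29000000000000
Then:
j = 1.86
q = -0.24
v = 3.58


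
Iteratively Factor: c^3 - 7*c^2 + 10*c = (c - 2)*(c^2 - 5*c) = c*(c - 2)*(c - 5)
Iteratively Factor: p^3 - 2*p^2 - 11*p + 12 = (p + 3)*(p^2 - 5*p + 4) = (p - 4)*(p + 3)*(p - 1)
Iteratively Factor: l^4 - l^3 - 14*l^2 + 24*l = (l - 3)*(l^3 + 2*l^2 - 8*l) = l*(l - 3)*(l^2 + 2*l - 8) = l*(l - 3)*(l + 4)*(l - 2)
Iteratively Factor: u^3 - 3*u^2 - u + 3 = (u - 1)*(u^2 - 2*u - 3) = (u - 1)*(u + 1)*(u - 3)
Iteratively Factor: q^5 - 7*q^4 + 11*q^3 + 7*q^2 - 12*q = (q - 4)*(q^4 - 3*q^3 - q^2 + 3*q) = (q - 4)*(q - 3)*(q^3 - q) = (q - 4)*(q - 3)*(q - 1)*(q^2 + q) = q*(q - 4)*(q - 3)*(q - 1)*(q + 1)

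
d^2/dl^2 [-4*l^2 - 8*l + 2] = -8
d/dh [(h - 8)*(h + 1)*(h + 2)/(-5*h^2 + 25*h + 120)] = (-h^2 - 6*h - 7)/(5*(h^2 + 6*h + 9))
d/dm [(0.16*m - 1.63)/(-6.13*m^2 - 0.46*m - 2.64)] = (0.9808*m^2 - 19.9838*m - 1.1722)/(37.5769*m^4 + 5.6396*m^3 + 32.578*m^2 + 2.4288*m + 6.9696)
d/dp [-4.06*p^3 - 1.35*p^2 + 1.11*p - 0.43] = -12.18*p^2 - 2.7*p + 1.11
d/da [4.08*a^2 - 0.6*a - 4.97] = 8.16*a - 0.6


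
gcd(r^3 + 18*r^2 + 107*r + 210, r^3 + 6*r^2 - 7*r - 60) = r + 5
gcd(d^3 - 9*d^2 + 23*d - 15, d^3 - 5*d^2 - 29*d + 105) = d - 3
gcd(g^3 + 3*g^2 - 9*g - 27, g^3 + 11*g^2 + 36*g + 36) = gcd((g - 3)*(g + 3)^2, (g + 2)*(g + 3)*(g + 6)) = g + 3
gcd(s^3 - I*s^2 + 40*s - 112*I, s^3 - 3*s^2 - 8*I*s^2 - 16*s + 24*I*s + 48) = s^2 - 8*I*s - 16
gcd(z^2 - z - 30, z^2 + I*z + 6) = 1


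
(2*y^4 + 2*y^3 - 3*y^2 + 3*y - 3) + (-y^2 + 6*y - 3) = 2*y^4 + 2*y^3 - 4*y^2 + 9*y - 6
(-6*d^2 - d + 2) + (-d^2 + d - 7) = -7*d^2 - 5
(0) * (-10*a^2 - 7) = 0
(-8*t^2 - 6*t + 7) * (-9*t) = 72*t^3 + 54*t^2 - 63*t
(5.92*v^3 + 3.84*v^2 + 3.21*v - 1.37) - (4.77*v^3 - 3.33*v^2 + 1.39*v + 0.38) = 1.15*v^3 + 7.17*v^2 + 1.82*v - 1.75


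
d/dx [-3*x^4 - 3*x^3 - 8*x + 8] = -12*x^3 - 9*x^2 - 8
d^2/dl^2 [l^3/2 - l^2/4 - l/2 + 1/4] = 3*l - 1/2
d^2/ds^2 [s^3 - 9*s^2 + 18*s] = 6*s - 18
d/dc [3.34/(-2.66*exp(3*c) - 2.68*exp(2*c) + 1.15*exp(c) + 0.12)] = (26.6532*exp(2*c) + 17.9024*exp(c) - 3.841)*exp(c)/(2.66*exp(3*c) + 2.68*exp(2*c) - 1.15*exp(c) - 0.12)^2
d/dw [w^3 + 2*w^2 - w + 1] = 3*w^2 + 4*w - 1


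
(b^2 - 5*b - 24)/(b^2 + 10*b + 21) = (b - 8)/(b + 7)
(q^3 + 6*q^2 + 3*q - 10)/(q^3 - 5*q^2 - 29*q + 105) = (q^2 + q - 2)/(q^2 - 10*q + 21)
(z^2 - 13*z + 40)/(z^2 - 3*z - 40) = (z - 5)/(z + 5)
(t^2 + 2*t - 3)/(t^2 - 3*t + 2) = (t + 3)/(t - 2)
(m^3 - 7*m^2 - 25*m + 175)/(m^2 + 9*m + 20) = (m^2 - 12*m + 35)/(m + 4)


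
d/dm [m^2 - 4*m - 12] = 2*m - 4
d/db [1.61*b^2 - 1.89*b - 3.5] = 3.22*b - 1.89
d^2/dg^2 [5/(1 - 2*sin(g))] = 10*(sin(g) - cos(2*g) - 3)/(2*sin(g) - 1)^3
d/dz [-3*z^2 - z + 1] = -6*z - 1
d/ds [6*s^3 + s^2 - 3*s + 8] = 18*s^2 + 2*s - 3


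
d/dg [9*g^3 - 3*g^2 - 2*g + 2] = 27*g^2 - 6*g - 2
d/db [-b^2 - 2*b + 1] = -2*b - 2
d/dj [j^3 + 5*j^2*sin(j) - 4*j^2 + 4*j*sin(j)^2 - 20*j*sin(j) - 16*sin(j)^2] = 5*j^2*cos(j) + 3*j^2 + 10*j*sin(j) + 4*j*sin(2*j) - 20*j*cos(j) - 8*j + 4*sin(j)^2 - 20*sin(j) - 16*sin(2*j)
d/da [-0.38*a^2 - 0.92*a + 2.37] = -0.76*a - 0.92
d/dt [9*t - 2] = 9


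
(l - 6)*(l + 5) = l^2 - l - 30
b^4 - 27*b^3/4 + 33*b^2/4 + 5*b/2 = b*(b - 5)*(b - 2)*(b + 1/4)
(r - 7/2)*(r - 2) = r^2 - 11*r/2 + 7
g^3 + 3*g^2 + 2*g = g*(g + 1)*(g + 2)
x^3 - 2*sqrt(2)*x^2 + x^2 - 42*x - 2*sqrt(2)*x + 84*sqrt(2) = (x - 6)*(x + 7)*(x - 2*sqrt(2))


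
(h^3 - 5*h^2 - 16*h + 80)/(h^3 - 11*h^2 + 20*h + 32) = (h^2 - h - 20)/(h^2 - 7*h - 8)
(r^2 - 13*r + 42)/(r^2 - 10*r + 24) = (r - 7)/(r - 4)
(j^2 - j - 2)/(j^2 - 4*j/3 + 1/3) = 3*(j^2 - j - 2)/(3*j^2 - 4*j + 1)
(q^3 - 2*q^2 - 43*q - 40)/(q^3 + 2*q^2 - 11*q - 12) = (q^2 - 3*q - 40)/(q^2 + q - 12)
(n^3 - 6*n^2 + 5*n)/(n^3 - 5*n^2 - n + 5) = n/(n + 1)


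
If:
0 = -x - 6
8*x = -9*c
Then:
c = 16/3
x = -6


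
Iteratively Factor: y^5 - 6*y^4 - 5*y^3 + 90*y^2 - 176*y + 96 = (y - 3)*(y^4 - 3*y^3 - 14*y^2 + 48*y - 32) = (y - 4)*(y - 3)*(y^3 + y^2 - 10*y + 8) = (y - 4)*(y - 3)*(y - 1)*(y^2 + 2*y - 8) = (y - 4)*(y - 3)*(y - 2)*(y - 1)*(y + 4)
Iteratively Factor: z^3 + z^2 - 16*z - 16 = (z + 4)*(z^2 - 3*z - 4) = (z + 1)*(z + 4)*(z - 4)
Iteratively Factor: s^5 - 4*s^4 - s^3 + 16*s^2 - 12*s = (s + 2)*(s^4 - 6*s^3 + 11*s^2 - 6*s) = (s - 2)*(s + 2)*(s^3 - 4*s^2 + 3*s) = s*(s - 2)*(s + 2)*(s^2 - 4*s + 3) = s*(s - 3)*(s - 2)*(s + 2)*(s - 1)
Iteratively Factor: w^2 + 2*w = (w)*(w + 2)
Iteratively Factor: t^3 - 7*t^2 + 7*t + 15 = (t + 1)*(t^2 - 8*t + 15) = (t - 5)*(t + 1)*(t - 3)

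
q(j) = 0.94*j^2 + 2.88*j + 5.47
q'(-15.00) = -25.32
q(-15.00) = 173.77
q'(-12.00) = -19.68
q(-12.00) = 106.27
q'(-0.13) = 2.64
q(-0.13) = 5.11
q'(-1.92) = -0.73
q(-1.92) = 3.41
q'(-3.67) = -4.02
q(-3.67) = 7.56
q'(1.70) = 6.08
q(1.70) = 13.08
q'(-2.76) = -2.31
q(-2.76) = 4.68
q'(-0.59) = 1.77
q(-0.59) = 4.10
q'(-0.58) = 1.79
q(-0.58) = 4.12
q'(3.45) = 9.37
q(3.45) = 26.59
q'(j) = 1.88*j + 2.88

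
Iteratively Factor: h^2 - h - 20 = (h - 5)*(h + 4)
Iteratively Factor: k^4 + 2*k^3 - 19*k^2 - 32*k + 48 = (k - 4)*(k^3 + 6*k^2 + 5*k - 12) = (k - 4)*(k + 4)*(k^2 + 2*k - 3) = (k - 4)*(k + 3)*(k + 4)*(k - 1)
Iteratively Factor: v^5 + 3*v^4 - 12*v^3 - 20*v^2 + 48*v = (v - 2)*(v^4 + 5*v^3 - 2*v^2 - 24*v) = (v - 2)^2*(v^3 + 7*v^2 + 12*v) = (v - 2)^2*(v + 4)*(v^2 + 3*v) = v*(v - 2)^2*(v + 4)*(v + 3)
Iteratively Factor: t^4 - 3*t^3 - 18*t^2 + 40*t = (t - 5)*(t^3 + 2*t^2 - 8*t) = (t - 5)*(t + 4)*(t^2 - 2*t) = (t - 5)*(t - 2)*(t + 4)*(t)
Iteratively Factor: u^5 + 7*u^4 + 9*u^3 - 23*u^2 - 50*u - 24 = (u + 3)*(u^4 + 4*u^3 - 3*u^2 - 14*u - 8) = (u + 3)*(u + 4)*(u^3 - 3*u - 2) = (u + 1)*(u + 3)*(u + 4)*(u^2 - u - 2) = (u - 2)*(u + 1)*(u + 3)*(u + 4)*(u + 1)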